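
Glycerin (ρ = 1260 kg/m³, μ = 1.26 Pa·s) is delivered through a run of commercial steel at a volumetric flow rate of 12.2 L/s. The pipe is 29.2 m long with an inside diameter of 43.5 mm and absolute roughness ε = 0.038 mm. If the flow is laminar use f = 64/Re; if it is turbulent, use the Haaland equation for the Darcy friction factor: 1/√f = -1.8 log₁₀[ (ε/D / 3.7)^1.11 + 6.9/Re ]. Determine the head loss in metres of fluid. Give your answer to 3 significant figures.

Q = 12.2 L/s = 12.2/1000 = 0.0122 m³/s.
Cross-sectional area A = πD²/4 = π(0.0435)²/4 = 0.001486 m²; mean velocity V = Q/A = 0.0122/0.001486 = 8.209 m/s.
Reynolds number Re = ρVD/μ = 1260 · 8.209 · 0.0435 / 1.26 = 357.1.
Re < 2300 → laminar flow, so f = 64/Re = 64/357.1 = 0.1792 (the turbulent correlation is not needed).
Darcy-Weisbach: ΔP = f(L/D)(ρV²/2) = 0.1792·(29.2/0.0435)·(1260·8.209²/2) = 0.1792·671.3·4.245e+04 = 5.108e+06 Pa.
Head loss h_f = ΔP/(ρg) = 5.108e+06/(1260·9.81) = 413 m.

h_f ≈ 413 m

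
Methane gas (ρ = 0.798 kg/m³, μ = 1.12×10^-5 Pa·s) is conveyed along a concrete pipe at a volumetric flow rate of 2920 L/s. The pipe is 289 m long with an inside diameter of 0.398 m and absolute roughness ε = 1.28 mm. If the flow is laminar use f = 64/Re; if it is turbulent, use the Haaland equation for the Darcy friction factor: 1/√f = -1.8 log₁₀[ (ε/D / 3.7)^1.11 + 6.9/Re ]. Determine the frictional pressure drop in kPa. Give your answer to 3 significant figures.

Q = 2920 L/s = 2920/1000 = 2.92 m³/s.
Cross-sectional area A = πD²/4 = π(0.398)²/4 = 0.1244 m²; mean velocity V = Q/A = 2.92/0.1244 = 23.47 m/s.
Reynolds number Re = ρVD/μ = 0.798 · 23.47 · 0.398 / 1.12e-05 = 6.656e+05.
Re > 4000 → turbulent. Relative roughness ε/D = 0.00128/0.398 = 0.00322. Haaland: 1/√f = -1.8 log₁₀[(0.00322/3.7)^1.11 + 6.9/6.656e+05] = -1.8 log₁₀[0.0004 + 1.04e-05] = 6.096, so f = 0.02691.
Darcy-Weisbach: ΔP = f(L/D)(ρV²/2) = 0.02691·(289/0.398)·(0.798·23.47²/2) = 0.02691·726.1·219.8 = 4295 Pa.
ΔP = 4295 Pa = 4.30 kPa.

ΔP ≈ 4.30 kPa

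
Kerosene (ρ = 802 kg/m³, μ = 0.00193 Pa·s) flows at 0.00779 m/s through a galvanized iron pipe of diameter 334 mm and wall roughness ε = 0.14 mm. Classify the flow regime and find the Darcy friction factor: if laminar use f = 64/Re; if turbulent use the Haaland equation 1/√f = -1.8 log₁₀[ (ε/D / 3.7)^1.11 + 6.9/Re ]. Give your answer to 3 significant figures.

Re = ρVD/μ = 802·0.00779·0.334/0.00193 = 1081.
Re < 2300 → laminar, so f = 64/Re = 0.05919 (roughness is irrelevant in laminar flow).

f ≈ 0.0592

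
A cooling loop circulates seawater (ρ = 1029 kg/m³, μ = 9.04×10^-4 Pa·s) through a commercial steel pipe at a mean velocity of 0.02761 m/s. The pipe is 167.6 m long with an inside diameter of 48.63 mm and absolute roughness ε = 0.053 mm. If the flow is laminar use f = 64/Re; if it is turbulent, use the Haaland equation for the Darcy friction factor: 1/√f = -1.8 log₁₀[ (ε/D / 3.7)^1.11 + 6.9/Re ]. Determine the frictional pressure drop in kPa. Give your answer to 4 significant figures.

Reynolds number Re = ρVD/μ = 1029 · 0.02761 · 0.04863 / 0.000904 = 1528.
Re < 2300 → laminar flow, so f = 64/Re = 64/1528 = 0.04188 (the turbulent correlation is not needed).
Darcy-Weisbach: ΔP = f(L/D)(ρV²/2) = 0.04188·(167.6/0.04863)·(1029·0.02761²/2) = 0.04188·3446·0.3922 = 56.6 Pa.
ΔP = 56.6 Pa = 0.05660 kPa.

ΔP ≈ 0.05660 kPa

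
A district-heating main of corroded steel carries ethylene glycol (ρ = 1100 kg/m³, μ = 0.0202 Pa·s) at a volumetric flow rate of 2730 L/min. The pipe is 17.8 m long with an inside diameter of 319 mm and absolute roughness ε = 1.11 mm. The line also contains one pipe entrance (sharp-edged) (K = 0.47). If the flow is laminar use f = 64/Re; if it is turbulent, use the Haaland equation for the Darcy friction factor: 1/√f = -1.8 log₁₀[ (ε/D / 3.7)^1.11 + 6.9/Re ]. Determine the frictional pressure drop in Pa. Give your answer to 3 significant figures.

Q = 2730 L/min = 2730/60000 = 0.0455 m³/s.
Cross-sectional area A = πD²/4 = π(0.319)²/4 = 0.07992 m²; mean velocity V = Q/A = 0.0455/0.07992 = 0.5693 m/s.
Reynolds number Re = ρVD/μ = 1100 · 0.5693 · 0.319 / 0.0202 = 9889.
Re > 4000 → turbulent. Relative roughness ε/D = 0.00111/0.319 = 0.00348. Haaland: 1/√f = -1.8 log₁₀[(0.00348/3.7)^1.11 + 6.9/9889] = -1.8 log₁₀[0.000437 + 0.000698] = 5.301, so f = 0.03558.
Total minor-loss coefficient ΣK = 1·0.47 = 0.47.
ΔP = [f·L/D + ΣK]·(ρV²/2) = [0.03558·17.8/0.319 + 0.47]·(1100·0.5693²/2) = [1.986 + 0.47]·178.3 = 437.7 Pa.

ΔP ≈ 438 Pa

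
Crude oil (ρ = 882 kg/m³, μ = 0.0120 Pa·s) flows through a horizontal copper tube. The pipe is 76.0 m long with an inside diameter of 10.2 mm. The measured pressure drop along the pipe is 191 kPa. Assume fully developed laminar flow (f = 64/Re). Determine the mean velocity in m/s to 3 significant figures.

For laminar flow, f = 64/Re with Re = ρVD/μ, so Darcy-Weisbach reduces to ΔP = 32μLV/D². Solving for V: V = ΔP·D²/(32μL) = 1.91e+05·(0.0102)²/(32·0.012·76) = 0.6809 m/s.
Check: Re = ρVD/μ = 882·0.6809·0.0102/0.012 = 510.5 < 2300, so the laminar assumption holds.

V ≈ 0.681 m/s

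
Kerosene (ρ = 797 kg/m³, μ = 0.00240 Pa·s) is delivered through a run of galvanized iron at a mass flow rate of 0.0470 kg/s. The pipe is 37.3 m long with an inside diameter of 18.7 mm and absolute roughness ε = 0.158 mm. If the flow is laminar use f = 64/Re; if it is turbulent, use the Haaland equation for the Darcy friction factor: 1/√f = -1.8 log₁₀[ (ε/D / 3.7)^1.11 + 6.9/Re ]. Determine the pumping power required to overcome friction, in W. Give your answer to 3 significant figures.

P ≈ 0.104 W

A = πD²/4 = π(0.0187)²/4 = 0.0002746 m²; mean velocity V = ṁ/(ρA) = 0.047/(797 · 0.0002746) = 0.2147 m/s.
Reynolds number Re = ρVD/μ = 797 · 0.2147 · 0.0187 / 0.0024 = 1333.
Re < 2300 → laminar flow, so f = 64/Re = 64/1333 = 0.048 (the turbulent correlation is not needed).
Darcy-Weisbach: ΔP = f(L/D)(ρV²/2) = 0.048·(37.3/0.0187)·(797·0.2147²/2) = 0.048·1995·18.37 = 1759 Pa.
Q = ṁ/ρ = 0.047/797 = 5.897e-05 m³/s.
Pumping power P = QΔP = 5.897e-05·1759 = 0.1037 W = 0.104 W.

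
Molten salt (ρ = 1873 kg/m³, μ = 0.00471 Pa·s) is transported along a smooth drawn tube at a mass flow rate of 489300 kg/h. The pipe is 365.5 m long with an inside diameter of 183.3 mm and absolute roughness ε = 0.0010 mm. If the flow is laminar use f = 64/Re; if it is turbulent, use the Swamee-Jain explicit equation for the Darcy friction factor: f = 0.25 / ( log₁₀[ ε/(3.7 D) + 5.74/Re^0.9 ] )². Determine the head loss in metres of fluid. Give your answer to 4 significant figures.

h_f ≈ 11.97 m

ṁ = 489300 kg/h = 489300/3600 = 135.9 kg/s.
A = πD²/4 = π(0.1833)²/4 = 0.02639 m²; mean velocity V = ṁ/(ρA) = 135.9/(1873 · 0.02639) = 2.75 m/s.
Reynolds number Re = ρVD/μ = 1873 · 2.75 · 0.1833 / 0.00471 = 2.004e+05.
Re > 4000 → turbulent. Relative roughness ε/D = 1e-06/0.1833 = 5.46e-06. Swamee-Jain: f = 0.25/(log₁₀[5.46e-06/3.7 + 5.74/2.004e+05^0.9])² = 0.25/(log₁₀[1.47e-06 + 9.71e-05])² = 0.25/(-4.006)² = 0.01558.
Darcy-Weisbach: ΔP = f(L/D)(ρV²/2) = 0.01558·(365.5/0.1833)·(1873·2.75²/2) = 0.01558·1994·7082 = 2.199e+05 Pa.
Head loss h_f = ΔP/(ρg) = 2.199e+05/(1873·9.81) = 11.97 m.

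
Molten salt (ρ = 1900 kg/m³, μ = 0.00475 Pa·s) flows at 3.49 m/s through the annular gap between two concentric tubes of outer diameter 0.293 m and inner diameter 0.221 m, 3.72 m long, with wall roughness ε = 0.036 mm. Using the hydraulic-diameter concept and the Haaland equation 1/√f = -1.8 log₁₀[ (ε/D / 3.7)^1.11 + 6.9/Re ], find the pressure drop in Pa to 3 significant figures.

ΔP ≈ 12000 Pa

Hydraulic diameter D_h = 4A/P = D_o - D_i = 0.293 - 0.221 = 0.072 m.
Re = ρVD_h/μ = 1900·3.49·0.072/0.00475 = 1.005e+05.
ε/D_h = 3.6e-05/0.072 = 0.0005; Haaland gives 1/√f = -1.8 log₁₀[5.07e-05+6.86e-05] = 7.062, so f = 0.02005.
ΔP = f(L/D_h)(ρV²/2) = 0.02005·3.72/0.072·1.157e+04 = 1.199e+04 Pa.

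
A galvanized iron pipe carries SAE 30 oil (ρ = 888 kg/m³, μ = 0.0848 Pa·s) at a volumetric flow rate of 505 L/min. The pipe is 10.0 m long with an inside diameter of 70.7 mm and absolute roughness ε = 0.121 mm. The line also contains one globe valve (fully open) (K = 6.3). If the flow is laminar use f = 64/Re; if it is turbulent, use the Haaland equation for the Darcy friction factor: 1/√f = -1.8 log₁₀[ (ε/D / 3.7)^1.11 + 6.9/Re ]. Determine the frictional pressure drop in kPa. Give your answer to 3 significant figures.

ΔP ≈ 24.5 kPa

Q = 505 L/min = 505/60000 = 0.008417 m³/s.
Cross-sectional area A = πD²/4 = π(0.0707)²/4 = 0.003926 m²; mean velocity V = Q/A = 0.008417/0.003926 = 2.144 m/s.
Reynolds number Re = ρVD/μ = 888 · 2.144 · 0.0707 / 0.0848 = 1587.
Re < 2300 → laminar flow, so f = 64/Re = 64/1587 = 0.04032 (the turbulent correlation is not needed).
Total minor-loss coefficient ΣK = 1·6.3 = 6.3.
ΔP = [f·L/D + ΣK]·(ρV²/2) = [0.04032·10/0.0707 + 6.3]·(888·2.144²/2) = [5.703 + 6.3]·2041 = 2.45e+04 Pa.
ΔP = 2.45e+04 Pa = 24.5 kPa.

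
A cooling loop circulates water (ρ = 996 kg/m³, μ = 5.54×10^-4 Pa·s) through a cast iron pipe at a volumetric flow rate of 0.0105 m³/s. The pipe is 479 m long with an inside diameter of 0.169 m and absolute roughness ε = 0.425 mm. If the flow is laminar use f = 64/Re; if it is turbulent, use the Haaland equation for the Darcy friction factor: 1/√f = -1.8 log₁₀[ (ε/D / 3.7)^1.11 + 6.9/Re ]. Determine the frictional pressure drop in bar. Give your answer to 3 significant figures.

ΔP ≈ 0.0801 bar

Cross-sectional area A = πD²/4 = π(0.169)²/4 = 0.02243 m²; mean velocity V = Q/A = 0.0105/0.02243 = 0.4681 m/s.
Reynolds number Re = ρVD/μ = 996 · 0.4681 · 0.169 / 0.000554 = 1.422e+05.
Re > 4000 → turbulent. Relative roughness ε/D = 0.000425/0.169 = 0.00251. Haaland: 1/√f = -1.8 log₁₀[(0.00251/3.7)^1.11 + 6.9/1.422e+05] = -1.8 log₁₀[0.000305 + 4.85e-05] = 6.214, so f = 0.0259.
Darcy-Weisbach: ΔP = f(L/D)(ρV²/2) = 0.0259·(479/0.169)·(996·0.4681²/2) = 0.0259·2834·109.1 = 8010 Pa.
ΔP = 8010 Pa = 0.0801 bar.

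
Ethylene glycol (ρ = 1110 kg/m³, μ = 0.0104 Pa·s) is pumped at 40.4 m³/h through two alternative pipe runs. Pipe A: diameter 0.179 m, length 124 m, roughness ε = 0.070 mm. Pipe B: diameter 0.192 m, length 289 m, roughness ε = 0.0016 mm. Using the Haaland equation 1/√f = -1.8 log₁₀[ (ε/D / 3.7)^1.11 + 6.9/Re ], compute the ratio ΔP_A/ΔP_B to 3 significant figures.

Pipe A: V = Q/A = 0.01122/0.02516 = 0.4459 m/s; Re = 8520; ε/D = 0.000391; Haaland → f = 0.03272; ΔP_A = f(L/D)(ρV²/2) = 2502 Pa.
Pipe B: V = Q/A = 0.01122/0.02895 = 0.3876 m/s; Re = 7943; ε/D = 8.33e-06; Haaland → f = 0.03294; ΔP_B = f(L/D)(ρV²/2) = 4135 Pa.
ΔP_A/ΔP_B = 2502/4135 = 0.605.

ΔP_A/ΔP_B ≈ 0.605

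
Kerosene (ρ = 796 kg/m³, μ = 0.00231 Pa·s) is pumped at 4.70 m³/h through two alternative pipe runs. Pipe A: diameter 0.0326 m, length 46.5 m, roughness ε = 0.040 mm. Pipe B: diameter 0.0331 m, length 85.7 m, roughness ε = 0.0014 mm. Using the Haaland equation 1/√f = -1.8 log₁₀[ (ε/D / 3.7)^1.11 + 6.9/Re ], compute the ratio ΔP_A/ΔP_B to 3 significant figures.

Pipe A: V = Q/A = 0.001306/0.0008347 = 1.564 m/s; Re = 1.757e+04; ε/D = 0.00123; Haaland → f = 0.02876; ΔP_A = f(L/D)(ρV²/2) = 3.995e+04 Pa.
Pipe B: V = Q/A = 0.001306/0.0008605 = 1.517 m/s; Re = 1.731e+04; ε/D = 4.23e-05; Haaland → f = 0.02677; ΔP_B = f(L/D)(ρV²/2) = 6.349e+04 Pa.
ΔP_A/ΔP_B = 3.995e+04/6.349e+04 = 0.629.

ΔP_A/ΔP_B ≈ 0.629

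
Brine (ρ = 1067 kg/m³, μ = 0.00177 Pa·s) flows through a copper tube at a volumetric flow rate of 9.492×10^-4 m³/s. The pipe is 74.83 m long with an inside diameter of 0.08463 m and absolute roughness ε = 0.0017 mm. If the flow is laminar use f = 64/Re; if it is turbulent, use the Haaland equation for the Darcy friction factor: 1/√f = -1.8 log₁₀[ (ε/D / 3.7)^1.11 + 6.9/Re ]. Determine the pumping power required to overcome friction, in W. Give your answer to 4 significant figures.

Cross-sectional area A = πD²/4 = π(0.08463)²/4 = 0.005625 m²; mean velocity V = Q/A = 0.0009492/0.005625 = 0.1687 m/s.
Reynolds number Re = ρVD/μ = 1067 · 0.1687 · 0.08463 / 0.00177 = 8609.
Re > 4000 → turbulent. Relative roughness ε/D = 1.7e-06/0.08463 = 2.01e-05. Haaland: 1/√f = -1.8 log₁₀[(2.01e-05/3.7)^1.11 + 6.9/8609] = -1.8 log₁₀[1.43e-06 + 0.000802] = 5.572, so f = 0.03221.
Darcy-Weisbach: ΔP = f(L/D)(ρV²/2) = 0.03221·(74.83/0.08463)·(1067·0.1687²/2) = 0.03221·884.2·15.19 = 432.7 Pa.
Pumping power P = QΔP = 0.0009492·432.7 = 0.41070 W = 0.4107 W.

P ≈ 0.4107 W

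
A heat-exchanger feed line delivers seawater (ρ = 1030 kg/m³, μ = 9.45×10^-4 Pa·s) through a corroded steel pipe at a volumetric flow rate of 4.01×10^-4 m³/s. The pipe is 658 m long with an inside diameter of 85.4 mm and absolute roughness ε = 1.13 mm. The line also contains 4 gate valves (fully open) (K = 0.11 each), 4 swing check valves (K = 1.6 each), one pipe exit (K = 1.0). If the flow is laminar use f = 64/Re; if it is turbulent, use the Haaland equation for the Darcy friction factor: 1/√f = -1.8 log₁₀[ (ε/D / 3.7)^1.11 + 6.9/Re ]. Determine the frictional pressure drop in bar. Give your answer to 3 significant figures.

ΔP ≈ 0.00961 bar

Cross-sectional area A = πD²/4 = π(0.0854)²/4 = 0.005728 m²; mean velocity V = Q/A = 0.000401/0.005728 = 0.07001 m/s.
Reynolds number Re = ρVD/μ = 1030 · 0.07001 · 0.0854 / 0.000945 = 6516.
Re > 4000 → turbulent. Relative roughness ε/D = 0.00113/0.0854 = 0.0132. Haaland: 1/√f = -1.8 log₁₀[(0.0132/3.7)^1.11 + 6.9/6516] = -1.8 log₁₀[0.00192 + 0.00106] = 4.546, so f = 0.0484.
Total minor-loss coefficient ΣK = 4·0.11 + 4·1.6 + 1·1 = 7.84.
ΔP = [f·L/D + ΣK]·(ρV²/2) = [0.0484·658/0.0854 + 7.84]·(1030·0.07001²/2) = [372.9 + 7.84]·2.524 = 961 Pa.
ΔP = 961 Pa = 0.00961 bar.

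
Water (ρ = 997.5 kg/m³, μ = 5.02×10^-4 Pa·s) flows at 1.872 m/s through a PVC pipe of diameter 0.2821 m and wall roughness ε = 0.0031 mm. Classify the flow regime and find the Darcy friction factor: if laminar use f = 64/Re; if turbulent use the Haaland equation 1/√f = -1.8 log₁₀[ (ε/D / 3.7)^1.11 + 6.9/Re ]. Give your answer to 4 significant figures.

f ≈ 0.01170

Re = ρVD/μ = 997.5·1.872·0.2821/0.000502 = 1.049e+06.
Re > 4000 → turbulent. ε/D = 3.1e-06/0.2821 = 1.1e-05; Haaland: 1/√f = -1.8 log₁₀[7.32e-07 + 6.58e-06] = 9.245, so f = 0.0117.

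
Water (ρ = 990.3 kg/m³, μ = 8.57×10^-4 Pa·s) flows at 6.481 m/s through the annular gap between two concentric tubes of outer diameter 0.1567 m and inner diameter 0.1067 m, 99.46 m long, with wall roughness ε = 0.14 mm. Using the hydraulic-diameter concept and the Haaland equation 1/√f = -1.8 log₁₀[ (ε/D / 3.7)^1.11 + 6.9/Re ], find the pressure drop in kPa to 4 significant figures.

ΔP ≈ 1078 kPa

Hydraulic diameter D_h = 4A/P = D_o - D_i = 0.1567 - 0.1067 = 0.05 m.
Re = ρVD_h/μ = 990.3·6.481·0.05/0.000857 = 3.745e+05.
ε/D_h = 0.00014/0.05 = 0.0028; Haaland gives 1/√f = -1.8 log₁₀[0.000343+1.84e-05] = 6.195, so f = 0.02606.
ΔP = f(L/D_h)(ρV²/2) = 0.02606·99.46/0.05·2.08e+04 = 1.078e+06 Pa.
ΔP = 1078 kPa.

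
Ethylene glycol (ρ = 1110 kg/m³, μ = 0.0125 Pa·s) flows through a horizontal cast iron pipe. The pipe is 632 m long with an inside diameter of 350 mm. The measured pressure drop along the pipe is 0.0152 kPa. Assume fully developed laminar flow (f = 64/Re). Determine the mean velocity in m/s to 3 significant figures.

V ≈ 0.00737 m/s

For laminar flow, f = 64/Re with Re = ρVD/μ, so Darcy-Weisbach reduces to ΔP = 32μLV/D². Solving for V: V = ΔP·D²/(32μL) = 15.2·(0.35)²/(32·0.0125·632) = 0.007366 m/s.
Check: Re = ρVD/μ = 1110·0.007366·0.35/0.0125 = 228.9 < 2300, so the laminar assumption holds.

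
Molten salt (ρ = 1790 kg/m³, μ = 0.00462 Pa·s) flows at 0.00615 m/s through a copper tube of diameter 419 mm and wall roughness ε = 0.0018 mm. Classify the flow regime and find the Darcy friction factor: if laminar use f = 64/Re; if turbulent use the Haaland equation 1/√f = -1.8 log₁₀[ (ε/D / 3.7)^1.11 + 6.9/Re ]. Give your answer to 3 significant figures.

f ≈ 0.0641

Re = ρVD/μ = 1790·0.00615·0.419/0.00462 = 998.4.
Re < 2300 → laminar, so f = 64/Re = 0.0641 (roughness is irrelevant in laminar flow).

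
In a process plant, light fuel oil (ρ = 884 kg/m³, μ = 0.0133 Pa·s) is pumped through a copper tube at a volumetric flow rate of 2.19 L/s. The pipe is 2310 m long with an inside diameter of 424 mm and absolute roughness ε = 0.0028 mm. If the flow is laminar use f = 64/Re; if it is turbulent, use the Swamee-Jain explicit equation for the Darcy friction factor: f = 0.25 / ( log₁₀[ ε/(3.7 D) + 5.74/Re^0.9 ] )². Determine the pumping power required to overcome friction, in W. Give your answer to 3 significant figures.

P ≈ 0.186 W

Q = 2.19 L/s = 2.19/1000 = 0.00219 m³/s.
Cross-sectional area A = πD²/4 = π(0.424)²/4 = 0.1412 m²; mean velocity V = Q/A = 0.00219/0.1412 = 0.01551 m/s.
Reynolds number Re = ρVD/μ = 884 · 0.01551 · 0.424 / 0.0133 = 437.1.
Re < 2300 → laminar flow, so f = 64/Re = 64/437.1 = 0.1464 (the turbulent correlation is not needed).
Darcy-Weisbach: ΔP = f(L/D)(ρV²/2) = 0.1464·(2310/0.424)·(884·0.01551²/2) = 0.1464·5448·0.1063 = 84.82 Pa.
Pumping power P = QΔP = 0.00219·84.82 = 0.1858 W = 0.186 W.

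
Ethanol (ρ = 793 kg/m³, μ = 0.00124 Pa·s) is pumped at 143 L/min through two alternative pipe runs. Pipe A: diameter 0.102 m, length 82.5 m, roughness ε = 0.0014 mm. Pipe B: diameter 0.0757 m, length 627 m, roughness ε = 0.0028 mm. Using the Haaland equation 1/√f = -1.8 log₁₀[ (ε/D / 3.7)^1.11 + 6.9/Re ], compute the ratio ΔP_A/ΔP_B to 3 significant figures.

ΔP_A/ΔP_B ≈ 0.0318

Pipe A: V = Q/A = 0.002383/0.008171 = 0.2917 m/s; Re = 1.903e+04; ε/D = 1.37e-05; Haaland → f = 0.02609; ΔP_A = f(L/D)(ρV²/2) = 711.8 Pa.
Pipe B: V = Q/A = 0.002383/0.004501 = 0.5295 m/s; Re = 2.564e+04; ε/D = 3.7e-05; Haaland → f = 0.02428; ΔP_B = f(L/D)(ρV²/2) = 2.236e+04 Pa.
ΔP_A/ΔP_B = 711.8/2.236e+04 = 0.0318.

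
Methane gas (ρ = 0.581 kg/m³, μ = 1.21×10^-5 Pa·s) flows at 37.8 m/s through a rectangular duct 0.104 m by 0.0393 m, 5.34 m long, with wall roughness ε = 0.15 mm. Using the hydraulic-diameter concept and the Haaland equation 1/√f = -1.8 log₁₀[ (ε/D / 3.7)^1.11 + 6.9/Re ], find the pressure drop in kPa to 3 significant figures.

Hydraulic diameter D_h = 4A/P = 4·(0.104·0.0393)/(2·(0.104+0.0393)) = 0.01635/0.2866 = 0.05704 m.
Re = ρVD_h/μ = 0.581·37.8·0.05704/1.21e-05 = 1.035e+05.
ε/D_h = 0.00015/0.05704 = 0.00263; Haaland gives 1/√f = -1.8 log₁₀[0.00032+6.66e-05] = 6.143, so f = 0.0265.
ΔP = f(L/D_h)(ρV²/2) = 0.0265·5.34/0.05704·415.1 = 1030 Pa.
ΔP = 1.03 kPa.

ΔP ≈ 1.03 kPa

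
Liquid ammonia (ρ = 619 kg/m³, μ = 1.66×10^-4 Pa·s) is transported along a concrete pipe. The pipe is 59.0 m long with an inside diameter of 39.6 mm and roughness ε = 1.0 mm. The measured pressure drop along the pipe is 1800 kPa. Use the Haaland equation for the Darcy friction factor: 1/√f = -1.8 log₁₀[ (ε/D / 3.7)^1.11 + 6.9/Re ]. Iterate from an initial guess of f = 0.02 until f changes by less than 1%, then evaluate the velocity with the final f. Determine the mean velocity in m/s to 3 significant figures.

Rearranging Darcy-Weisbach: V = √(2·ΔP·D/(f·L·ρ)). With ε/D = 0.001/0.0396 = 0.0253, iterate starting from f = 0.02:
  f = 0.02 → V = √(2·1.8e+06·0.0396/(0.02·59·619)) = 13.97 m/s; Re = ρVD/μ = 2.063e+06; f → 0.05342
  f = 0.05342 → V = 8.549 m/s; Re = 1.262e+06; f → 0.05343
Converged (Δf/f < 1%). With the final f = 0.05343: V = √(2·1.8e+06·0.0396/(0.05343·59·619)) = 8.548 m/s.

V ≈ 8.55 m/s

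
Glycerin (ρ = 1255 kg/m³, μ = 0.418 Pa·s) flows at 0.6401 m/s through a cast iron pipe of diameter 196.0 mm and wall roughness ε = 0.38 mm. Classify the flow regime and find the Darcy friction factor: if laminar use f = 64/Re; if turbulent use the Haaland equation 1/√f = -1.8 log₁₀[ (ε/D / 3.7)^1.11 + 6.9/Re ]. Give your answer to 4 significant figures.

Re = ρVD/μ = 1255·0.6401·0.196/0.418 = 376.7.
Re < 2300 → laminar, so f = 64/Re = 0.1699 (roughness is irrelevant in laminar flow).

f ≈ 0.1699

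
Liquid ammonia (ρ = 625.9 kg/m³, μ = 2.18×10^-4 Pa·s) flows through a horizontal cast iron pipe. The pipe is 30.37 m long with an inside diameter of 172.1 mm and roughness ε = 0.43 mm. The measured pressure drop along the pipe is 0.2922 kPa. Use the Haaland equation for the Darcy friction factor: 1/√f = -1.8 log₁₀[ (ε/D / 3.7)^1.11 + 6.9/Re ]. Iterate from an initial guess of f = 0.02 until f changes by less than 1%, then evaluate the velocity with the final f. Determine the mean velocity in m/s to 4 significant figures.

V ≈ 0.4553 m/s

Rearranging Darcy-Weisbach: V = √(2·ΔP·D/(f·L·ρ)). With ε/D = 0.00043/0.1721 = 0.0025, iterate starting from f = 0.02:
  f = 0.02 → V = √(2·292.2·0.1721/(0.02·30.37·625.9)) = 0.5143 m/s; Re = ρVD/μ = 2.541e+05; f → 0.02546
  f = 0.02546 → V = 0.4559 m/s; Re = 2.253e+05; f → 0.02552
Converged (Δf/f < 1%). With the final f = 0.02552: V = √(2·292.2·0.1721/(0.02552·30.37·625.9)) = 0.4553 m/s.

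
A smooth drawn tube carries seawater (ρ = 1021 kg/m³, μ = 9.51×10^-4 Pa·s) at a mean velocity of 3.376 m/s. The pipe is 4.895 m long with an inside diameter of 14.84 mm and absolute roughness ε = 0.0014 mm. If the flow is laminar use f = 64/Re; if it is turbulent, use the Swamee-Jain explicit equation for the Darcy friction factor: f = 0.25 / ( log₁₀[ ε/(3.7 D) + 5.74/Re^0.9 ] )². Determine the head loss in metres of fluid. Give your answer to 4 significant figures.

Reynolds number Re = ρVD/μ = 1021 · 3.376 · 0.01484 / 0.000951 = 5.379e+04.
Re > 4000 → turbulent. Relative roughness ε/D = 1.4e-06/0.01484 = 9.43e-05. Swamee-Jain: f = 0.25/(log₁₀[9.43e-05/3.7 + 5.74/5.379e+04^0.9])² = 0.25/(log₁₀[2.55e-05 + 0.000317])² = 0.25/(-3.465)² = 0.02082.
Darcy-Weisbach: ΔP = f(L/D)(ρV²/2) = 0.02082·(4.895/0.01484)·(1021·3.376²/2) = 0.02082·329.9·5818 = 3.996e+04 Pa.
Head loss h_f = ΔP/(ρg) = 3.996e+04/(1021·9.81) = 3.990 m.

h_f ≈ 3.990 m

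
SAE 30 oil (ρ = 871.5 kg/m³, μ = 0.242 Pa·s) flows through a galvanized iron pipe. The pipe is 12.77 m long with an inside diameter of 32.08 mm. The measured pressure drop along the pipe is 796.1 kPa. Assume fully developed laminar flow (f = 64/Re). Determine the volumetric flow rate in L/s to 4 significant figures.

Q ≈ 6.696 L/s

For laminar flow, f = 64/Re with Re = ρVD/μ, so Darcy-Weisbach reduces to ΔP = 32μLV/D². Solving for V: V = ΔP·D²/(32μL) = 7.961e+05·(0.03208)²/(32·0.242·12.77) = 8.285 m/s.
Check: Re = ρVD/μ = 871.5·8.285·0.03208/0.242 = 957.1 < 2300, so the laminar assumption holds.
Q = V·A = 8.285·(π/4·0.03208²) = 0.006696 m³/s = 6.696 L/s.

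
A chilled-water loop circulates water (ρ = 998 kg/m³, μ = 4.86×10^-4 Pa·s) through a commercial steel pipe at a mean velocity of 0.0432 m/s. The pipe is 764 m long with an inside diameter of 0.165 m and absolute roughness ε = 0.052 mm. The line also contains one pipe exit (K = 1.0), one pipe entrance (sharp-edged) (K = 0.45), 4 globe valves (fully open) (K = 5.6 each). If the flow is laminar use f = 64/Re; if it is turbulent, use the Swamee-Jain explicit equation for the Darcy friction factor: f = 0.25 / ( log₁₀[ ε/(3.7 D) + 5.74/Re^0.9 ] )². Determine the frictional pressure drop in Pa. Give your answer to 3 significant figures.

Reynolds number Re = ρVD/μ = 998 · 0.0432 · 0.165 / 0.000486 = 1.464e+04.
Re > 4000 → turbulent. Relative roughness ε/D = 5.2e-05/0.165 = 0.000315. Swamee-Jain: f = 0.25/(log₁₀[0.000315/3.7 + 5.74/1.464e+04^0.9])² = 0.25/(log₁₀[8.52e-05 + 0.00102])² = 0.25/(-2.955)² = 0.02862.
Total minor-loss coefficient ΣK = 1·1 + 1·0.45 + 4·5.6 = 23.8.
ΔP = [f·L/D + ΣK]·(ρV²/2) = [0.02862·764/0.165 + 23.8]·(998·0.0432²/2) = [132.5 + 23.8]·0.9313 = 145.6 Pa.

ΔP ≈ 146 Pa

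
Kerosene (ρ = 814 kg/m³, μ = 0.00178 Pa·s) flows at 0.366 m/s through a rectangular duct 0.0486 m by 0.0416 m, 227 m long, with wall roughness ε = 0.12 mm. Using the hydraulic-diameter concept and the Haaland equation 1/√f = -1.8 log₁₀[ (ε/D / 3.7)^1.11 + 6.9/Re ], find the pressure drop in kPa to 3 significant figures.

Hydraulic diameter D_h = 4A/P = 4·(0.0486·0.0416)/(2·(0.0486+0.0416)) = 0.008087/0.1804 = 0.04483 m.
Re = ρVD_h/μ = 814·0.366·0.04483/0.00178 = 7503.
ε/D_h = 0.00012/0.04483 = 0.00268; Haaland gives 1/√f = -1.8 log₁₀[0.000327+0.00092] = 5.228, so f = 0.03659.
ΔP = f(L/D_h)(ρV²/2) = 0.03659·227/0.04483·54.52 = 1.01e+04 Pa.
ΔP = 10.1 kPa.

ΔP ≈ 10.1 kPa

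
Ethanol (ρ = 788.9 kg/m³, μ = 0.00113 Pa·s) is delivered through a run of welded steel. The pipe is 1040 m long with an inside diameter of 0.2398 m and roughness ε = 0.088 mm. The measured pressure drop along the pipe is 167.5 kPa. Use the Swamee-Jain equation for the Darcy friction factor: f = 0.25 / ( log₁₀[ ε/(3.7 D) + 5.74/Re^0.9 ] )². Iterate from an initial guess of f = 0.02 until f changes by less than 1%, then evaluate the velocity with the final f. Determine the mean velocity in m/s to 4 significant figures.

Rearranging Darcy-Weisbach: V = √(2·ΔP·D/(f·L·ρ)). With ε/D = 8.8e-05/0.2398 = 0.000367, iterate starting from f = 0.02:
  f = 0.02 → V = √(2·1.675e+05·0.2398/(0.02·1040·788.9)) = 2.213 m/s; Re = ρVD/μ = 3.704e+05; f → 0.01723
  f = 0.01723 → V = 2.384 m/s; Re = 3.991e+05; f → 0.01713
Converged (Δf/f < 1%). With the final f = 0.01713: V = √(2·1.675e+05·0.2398/(0.01713·1040·788.9)) = 2.391 m/s.

V ≈ 2.391 m/s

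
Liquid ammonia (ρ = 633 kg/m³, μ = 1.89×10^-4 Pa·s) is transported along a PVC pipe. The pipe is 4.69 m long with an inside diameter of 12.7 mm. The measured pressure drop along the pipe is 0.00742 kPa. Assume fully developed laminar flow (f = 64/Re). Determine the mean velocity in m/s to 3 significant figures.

V ≈ 0.0422 m/s

For laminar flow, f = 64/Re with Re = ρVD/μ, so Darcy-Weisbach reduces to ΔP = 32μLV/D². Solving for V: V = ΔP·D²/(32μL) = 7.42·(0.0127)²/(32·0.000189·4.69) = 0.04219 m/s.
Check: Re = ρVD/μ = 633·0.04219·0.0127/0.000189 = 1795 < 2300, so the laminar assumption holds.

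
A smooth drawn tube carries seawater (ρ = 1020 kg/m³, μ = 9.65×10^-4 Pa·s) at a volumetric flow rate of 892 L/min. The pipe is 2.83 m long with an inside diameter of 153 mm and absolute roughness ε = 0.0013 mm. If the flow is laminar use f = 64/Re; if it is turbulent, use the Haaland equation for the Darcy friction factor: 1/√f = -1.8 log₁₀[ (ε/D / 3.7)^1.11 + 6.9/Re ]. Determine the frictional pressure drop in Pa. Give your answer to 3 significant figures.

Q = 892 L/min = 892/60000 = 0.01487 m³/s.
Cross-sectional area A = πD²/4 = π(0.153)²/4 = 0.01839 m²; mean velocity V = Q/A = 0.01487/0.01839 = 0.8086 m/s.
Reynolds number Re = ρVD/μ = 1020 · 0.8086 · 0.153 / 0.000965 = 1.308e+05.
Re > 4000 → turbulent. Relative roughness ε/D = 1.3e-06/0.153 = 8.5e-06. Haaland: 1/√f = -1.8 log₁₀[(8.5e-06/3.7)^1.11 + 6.9/1.308e+05] = -1.8 log₁₀[5.51e-07 + 5.28e-05] = 7.692, so f = 0.0169.
Darcy-Weisbach: ΔP = f(L/D)(ρV²/2) = 0.0169·(2.83/0.153)·(1020·0.8086²/2) = 0.0169·18.5·333.5 = 104.3 Pa.

ΔP ≈ 104 Pa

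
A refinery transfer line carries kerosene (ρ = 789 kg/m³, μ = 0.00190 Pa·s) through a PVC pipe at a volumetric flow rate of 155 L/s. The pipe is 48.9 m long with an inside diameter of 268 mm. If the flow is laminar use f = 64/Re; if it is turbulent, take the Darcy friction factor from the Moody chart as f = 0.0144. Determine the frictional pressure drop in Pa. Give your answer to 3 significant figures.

Q = 155 L/s = 155/1000 = 0.155 m³/s.
Cross-sectional area A = πD²/4 = π(0.268)²/4 = 0.05641 m²; mean velocity V = Q/A = 0.155/0.05641 = 2.748 m/s.
Reynolds number Re = ρVD/μ = 789 · 2.748 · 0.268 / 0.0019 = 3.058e+05.
Re > 4000 → turbulent; use the Moody-chart value f = 0.0144.
Darcy-Weisbach: ΔP = f(L/D)(ρV²/2) = 0.0144·(48.9/0.268)·(789·2.748²/2) = 0.0144·182.5·2978 = 7826 Pa.

ΔP ≈ 7830 Pa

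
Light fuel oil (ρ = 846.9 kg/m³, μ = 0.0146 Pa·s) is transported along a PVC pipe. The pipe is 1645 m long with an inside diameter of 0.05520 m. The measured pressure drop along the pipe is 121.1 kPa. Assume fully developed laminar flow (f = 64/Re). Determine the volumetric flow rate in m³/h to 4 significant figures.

Q ≈ 4.136 m³/h

For laminar flow, f = 64/Re with Re = ρVD/μ, so Darcy-Weisbach reduces to ΔP = 32μLV/D². Solving for V: V = ΔP·D²/(32μL) = 1.211e+05·(0.0552)²/(32·0.0146·1645) = 0.4801 m/s.
Check: Re = ρVD/μ = 846.9·0.4801·0.0552/0.0146 = 1537 < 2300, so the laminar assumption holds.
Q = V·A = 0.4801·(π/4·0.0552²) = 0.001149 m³/s = 4.136 m³/h.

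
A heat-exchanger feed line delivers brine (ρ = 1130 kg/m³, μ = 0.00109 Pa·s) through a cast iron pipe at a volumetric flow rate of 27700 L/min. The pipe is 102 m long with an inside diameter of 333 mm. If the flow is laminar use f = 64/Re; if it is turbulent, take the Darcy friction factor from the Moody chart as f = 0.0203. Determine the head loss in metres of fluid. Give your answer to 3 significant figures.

Q = 27700 L/min = 27700/60000 = 0.4617 m³/s.
Cross-sectional area A = πD²/4 = π(0.333)²/4 = 0.08709 m²; mean velocity V = Q/A = 0.4617/0.08709 = 5.301 m/s.
Reynolds number Re = ρVD/μ = 1130 · 5.301 · 0.333 / 0.00109 = 1.83e+06.
Re > 4000 → turbulent; use the Moody-chart value f = 0.0203.
Darcy-Weisbach: ΔP = f(L/D)(ρV²/2) = 0.0203·(102/0.333)·(1130·5.301²/2) = 0.0203·306.3·1.588e+04 = 9.872e+04 Pa.
Head loss h_f = ΔP/(ρg) = 9.872e+04/(1130·9.81) = 8.91 m.

h_f ≈ 8.91 m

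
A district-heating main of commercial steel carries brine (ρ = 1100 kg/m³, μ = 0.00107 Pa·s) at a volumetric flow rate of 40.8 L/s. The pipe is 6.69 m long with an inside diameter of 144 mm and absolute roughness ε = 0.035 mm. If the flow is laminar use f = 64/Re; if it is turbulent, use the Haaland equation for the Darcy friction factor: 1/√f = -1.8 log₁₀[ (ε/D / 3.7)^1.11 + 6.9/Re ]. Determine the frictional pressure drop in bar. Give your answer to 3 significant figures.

ΔP ≈ 0.0258 bar

Q = 40.8 L/s = 40.8/1000 = 0.0408 m³/s.
Cross-sectional area A = πD²/4 = π(0.144)²/4 = 0.01629 m²; mean velocity V = Q/A = 0.0408/0.01629 = 2.505 m/s.
Reynolds number Re = ρVD/μ = 1100 · 2.505 · 0.144 / 0.00107 = 3.709e+05.
Re > 4000 → turbulent. Relative roughness ε/D = 3.5e-05/0.144 = 0.000243. Haaland: 1/√f = -1.8 log₁₀[(0.000243/3.7)^1.11 + 6.9/3.709e+05] = -1.8 log₁₀[2.28e-05 + 1.86e-05] = 7.89, so f = 0.01606.
Darcy-Weisbach: ΔP = f(L/D)(ρV²/2) = 0.01606·(6.69/0.144)·(1100·2.505²/2) = 0.01606·46.46·3452 = 2576 Pa.
ΔP = 2576 Pa = 0.0258 bar.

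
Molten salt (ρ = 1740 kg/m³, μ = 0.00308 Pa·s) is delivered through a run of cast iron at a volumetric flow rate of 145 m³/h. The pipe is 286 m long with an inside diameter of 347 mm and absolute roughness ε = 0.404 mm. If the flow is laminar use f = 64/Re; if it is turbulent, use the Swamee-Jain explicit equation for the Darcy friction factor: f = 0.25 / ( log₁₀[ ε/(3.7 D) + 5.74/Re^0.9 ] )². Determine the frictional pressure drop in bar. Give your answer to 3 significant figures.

ΔP ≈ 0.0303 bar

Q = 145 m³/h = 145/3600 = 0.04028 m³/s.
Cross-sectional area A = πD²/4 = π(0.347)²/4 = 0.09457 m²; mean velocity V = Q/A = 0.04028/0.09457 = 0.4259 m/s.
Reynolds number Re = ρVD/μ = 1740 · 0.4259 · 0.347 / 0.00308 = 8.349e+04.
Re > 4000 → turbulent. Relative roughness ε/D = 0.000404/0.347 = 0.00116. Swamee-Jain: f = 0.25/(log₁₀[0.00116/3.7 + 5.74/8.349e+04^0.9])² = 0.25/(log₁₀[0.000315 + 0.000214])² = 0.25/(-3.277)² = 0.02328.
Darcy-Weisbach: ΔP = f(L/D)(ρV²/2) = 0.02328·(286/0.347)·(1740·0.4259²/2) = 0.02328·824.2·157.8 = 3028 Pa.
ΔP = 3028 Pa = 0.0303 bar.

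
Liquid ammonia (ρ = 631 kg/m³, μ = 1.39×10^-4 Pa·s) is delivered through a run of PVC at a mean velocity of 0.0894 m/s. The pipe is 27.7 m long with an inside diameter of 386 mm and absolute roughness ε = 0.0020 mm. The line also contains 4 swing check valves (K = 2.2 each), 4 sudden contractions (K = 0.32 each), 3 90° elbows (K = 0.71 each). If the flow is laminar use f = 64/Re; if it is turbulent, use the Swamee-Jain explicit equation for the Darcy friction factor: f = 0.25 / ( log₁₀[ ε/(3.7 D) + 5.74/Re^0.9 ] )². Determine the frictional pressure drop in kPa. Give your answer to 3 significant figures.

Reynolds number Re = ρVD/μ = 631 · 0.0894 · 0.386 / 0.000139 = 1.567e+05.
Re > 4000 → turbulent. Relative roughness ε/D = 2e-06/0.386 = 5.18e-06. Swamee-Jain: f = 0.25/(log₁₀[5.18e-06/3.7 + 5.74/1.567e+05^0.9])² = 0.25/(log₁₀[1.4e-06 + 0.000121])² = 0.25/(-3.912)² = 0.01634.
Total minor-loss coefficient ΣK = 4·2.2 + 4·0.32 + 3·0.71 = 12.2.
ΔP = [f·L/D + ΣK]·(ρV²/2) = [0.01634·27.7/0.386 + 12.2]·(631·0.0894²/2) = [1.173 + 12.2]·2.522 = 33.75 Pa.
ΔP = 33.75 Pa = 0.0337 kPa.

ΔP ≈ 0.0337 kPa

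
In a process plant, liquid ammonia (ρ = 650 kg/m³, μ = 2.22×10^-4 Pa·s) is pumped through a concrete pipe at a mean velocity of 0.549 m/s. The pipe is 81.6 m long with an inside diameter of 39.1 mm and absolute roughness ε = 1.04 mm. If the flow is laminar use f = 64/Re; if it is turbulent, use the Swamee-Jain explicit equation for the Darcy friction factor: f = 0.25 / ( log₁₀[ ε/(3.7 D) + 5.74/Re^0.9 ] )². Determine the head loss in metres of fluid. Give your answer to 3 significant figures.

h_f ≈ 1.77 m

Reynolds number Re = ρVD/μ = 650 · 0.549 · 0.0391 / 0.000222 = 6.285e+04.
Re > 4000 → turbulent. Relative roughness ε/D = 0.00104/0.0391 = 0.0266. Swamee-Jain: f = 0.25/(log₁₀[0.0266/3.7 + 5.74/6.285e+04^0.9])² = 0.25/(log₁₀[0.00719 + 0.000276])² = 0.25/(-2.127)² = 0.05526.
Darcy-Weisbach: ΔP = f(L/D)(ρV²/2) = 0.05526·(81.6/0.0391)·(650·0.549²/2) = 0.05526·2087·97.96 = 1.13e+04 Pa.
Head loss h_f = ΔP/(ρg) = 1.13e+04/(650·9.81) = 1.77 m.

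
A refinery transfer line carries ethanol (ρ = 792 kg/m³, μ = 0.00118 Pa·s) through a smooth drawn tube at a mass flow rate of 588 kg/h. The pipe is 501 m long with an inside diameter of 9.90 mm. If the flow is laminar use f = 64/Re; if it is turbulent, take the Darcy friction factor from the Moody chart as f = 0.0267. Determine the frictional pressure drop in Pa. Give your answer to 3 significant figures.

ΔP ≈ 3.84×10^6 Pa

ṁ = 588 kg/h = 588/3600 = 0.1633 kg/s.
A = πD²/4 = π(0.0099)²/4 = 7.698e-05 m²; mean velocity V = ṁ/(ρA) = 0.1633/(792 · 7.698e-05) = 2.679 m/s.
Reynolds number Re = ρVD/μ = 792 · 2.679 · 0.0099 / 0.00118 = 1.78e+04.
Re > 4000 → turbulent; use the Moody-chart value f = 0.0267.
Darcy-Weisbach: ΔP = f(L/D)(ρV²/2) = 0.0267·(501/0.0099)·(792·2.679²/2) = 0.0267·5.061e+04·2842 = 3.84e+06 Pa.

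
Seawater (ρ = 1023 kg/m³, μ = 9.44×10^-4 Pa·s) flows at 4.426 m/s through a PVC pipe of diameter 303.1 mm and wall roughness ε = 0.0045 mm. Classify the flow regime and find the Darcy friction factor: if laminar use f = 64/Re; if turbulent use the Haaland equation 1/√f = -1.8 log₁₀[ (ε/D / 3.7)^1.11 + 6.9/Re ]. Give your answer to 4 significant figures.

Re = ρVD/μ = 1023·4.426·0.3031/0.000944 = 1.454e+06.
Re > 4000 → turbulent. ε/D = 4.5e-06/0.3031 = 1.48e-05; Haaland: 1/√f = -1.8 log₁₀[1.02e-06 + 4.75e-06] = 9.43, so f = 0.01125.

f ≈ 0.01125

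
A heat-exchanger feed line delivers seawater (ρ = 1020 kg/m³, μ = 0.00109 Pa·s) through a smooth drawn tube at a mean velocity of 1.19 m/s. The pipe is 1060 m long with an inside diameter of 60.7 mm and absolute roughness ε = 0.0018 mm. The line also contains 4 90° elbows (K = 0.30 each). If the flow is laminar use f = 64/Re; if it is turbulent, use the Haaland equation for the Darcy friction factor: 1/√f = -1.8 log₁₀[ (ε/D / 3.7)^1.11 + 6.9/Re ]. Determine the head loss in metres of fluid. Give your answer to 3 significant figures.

Reynolds number Re = ρVD/μ = 1020 · 1.19 · 0.0607 / 0.00109 = 6.759e+04.
Re > 4000 → turbulent. Relative roughness ε/D = 1.8e-06/0.0607 = 2.97e-05. Haaland: 1/√f = -1.8 log₁₀[(2.97e-05/3.7)^1.11 + 6.9/6.759e+04] = -1.8 log₁₀[2.2e-06 + 0.000102] = 7.167, so f = 0.01947.
Total minor-loss coefficient ΣK = 4·0.3 = 1.2.
ΔP = [f·L/D + ΣK]·(ρV²/2) = [0.01947·1060/0.0607 + 1.2]·(1020·1.19²/2) = [340 + 1.2]·722.2 = 2.464e+05 Pa.
Head loss h_f = ΔP/(ρg) = 2.464e+05/(1020·9.81) = 24.6 m.

h_f ≈ 24.6 m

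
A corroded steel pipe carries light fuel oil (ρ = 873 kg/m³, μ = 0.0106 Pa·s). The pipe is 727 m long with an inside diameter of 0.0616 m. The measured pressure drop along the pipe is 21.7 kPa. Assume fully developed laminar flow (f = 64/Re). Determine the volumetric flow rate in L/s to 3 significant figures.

For laminar flow, f = 64/Re with Re = ρVD/μ, so Darcy-Weisbach reduces to ΔP = 32μLV/D². Solving for V: V = ΔP·D²/(32μL) = 2.17e+04·(0.0616)²/(32·0.0106·727) = 0.3339 m/s.
Check: Re = ρVD/μ = 873·0.3339·0.0616/0.0106 = 1694 < 2300, so the laminar assumption holds.
Q = V·A = 0.3339·(π/4·0.0616²) = 0.0009951 m³/s = 0.995 L/s.

Q ≈ 0.995 L/s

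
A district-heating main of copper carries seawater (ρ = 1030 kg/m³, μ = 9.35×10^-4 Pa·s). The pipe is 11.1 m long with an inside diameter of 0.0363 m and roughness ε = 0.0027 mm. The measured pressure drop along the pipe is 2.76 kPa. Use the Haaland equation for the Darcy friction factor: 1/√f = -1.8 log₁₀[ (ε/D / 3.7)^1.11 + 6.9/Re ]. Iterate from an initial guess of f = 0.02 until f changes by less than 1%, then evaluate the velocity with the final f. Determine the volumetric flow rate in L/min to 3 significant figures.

Q ≈ 54.7 L/min

Rearranging Darcy-Weisbach: V = √(2·ΔP·D/(f·L·ρ)). With ε/D = 2.7e-06/0.0363 = 7.44e-05, iterate starting from f = 0.02:
  f = 0.02 → V = √(2·2760·0.0363/(0.02·11.1·1030)) = 0.9361 m/s; Re = ρVD/μ = 3.743e+04; f → 0.0223
  f = 0.0223 → V = 0.8865 m/s; Re = 3.545e+04; f → 0.02258
  f = 0.02258 → V = 0.8811 m/s; Re = 3.523e+04; f → 0.02261
Converged (Δf/f < 1%). With the final f = 0.02261: V = √(2·2760·0.0363/(0.02261·11.1·1030)) = 0.8804 m/s.
Q = V·A = 0.8804·(π/4·0.0363²) = 0.0009112 m³/s = 54.7 L/min.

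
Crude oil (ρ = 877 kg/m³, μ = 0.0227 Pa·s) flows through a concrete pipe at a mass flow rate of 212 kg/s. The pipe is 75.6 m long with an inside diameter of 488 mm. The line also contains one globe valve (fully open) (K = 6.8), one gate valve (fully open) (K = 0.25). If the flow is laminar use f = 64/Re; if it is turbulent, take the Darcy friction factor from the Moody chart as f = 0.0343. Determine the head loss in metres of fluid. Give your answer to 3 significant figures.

h_f ≈ 1.05 m

A = πD²/4 = π(0.488)²/4 = 0.187 m²; mean velocity V = ṁ/(ρA) = 212/(877 · 0.187) = 1.292 m/s.
Reynolds number Re = ρVD/μ = 877 · 1.292 · 0.488 / 0.0227 = 2.437e+04.
Re > 4000 → turbulent; use the Moody-chart value f = 0.0343.
Total minor-loss coefficient ΣK = 1·6.8 + 1·0.25 = 7.05.
ΔP = [f·L/D + ΣK]·(ρV²/2) = [0.0343·75.6/0.488 + 7.05]·(877·1.292²/2) = [5.314 + 7.05]·732.5 = 9056 Pa.
Head loss h_f = ΔP/(ρg) = 9056/(877·9.81) = 1.05 m.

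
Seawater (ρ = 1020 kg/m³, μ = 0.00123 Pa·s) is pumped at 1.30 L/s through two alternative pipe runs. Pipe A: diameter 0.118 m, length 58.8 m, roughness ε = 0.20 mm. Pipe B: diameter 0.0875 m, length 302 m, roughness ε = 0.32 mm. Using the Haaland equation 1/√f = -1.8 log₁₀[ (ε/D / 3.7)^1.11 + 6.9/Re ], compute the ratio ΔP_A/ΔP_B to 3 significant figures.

ΔP_A/ΔP_B ≈ 0.0420

Pipe A: V = Q/A = 0.0013/0.01094 = 0.1189 m/s; Re = 1.163e+04; ε/D = 0.00169; Haaland → f = 0.03207; ΔP_A = f(L/D)(ρV²/2) = 115.2 Pa.
Pipe B: V = Q/A = 0.0013/0.006013 = 0.2162 m/s; Re = 1.569e+04; ε/D = 0.00366; Haaland → f = 0.03329; ΔP_B = f(L/D)(ρV²/2) = 2739 Pa.
ΔP_A/ΔP_B = 115.2/2739 = 0.0420.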